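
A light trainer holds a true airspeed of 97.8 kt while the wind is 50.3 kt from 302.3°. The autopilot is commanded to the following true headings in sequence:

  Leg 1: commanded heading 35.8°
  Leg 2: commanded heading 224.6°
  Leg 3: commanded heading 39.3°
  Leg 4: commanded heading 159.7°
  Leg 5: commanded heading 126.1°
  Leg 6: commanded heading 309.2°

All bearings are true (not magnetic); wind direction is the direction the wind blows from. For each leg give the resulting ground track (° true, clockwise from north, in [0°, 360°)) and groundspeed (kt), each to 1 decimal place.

Leg 1: heading 35.8°; drift +26.5° → track 62.3°, groundspeed 112.7 kt
Leg 2: heading 224.6°; drift -29.4° → track 195.2°, groundspeed 100.0 kt
Leg 3: heading 39.3°; drift +25.7° → track 65.0°, groundspeed 115.3 kt
Leg 4: heading 159.7°; drift -12.5° → track 147.2°, groundspeed 141.1 kt
Leg 5: heading 126.1°; drift -1.3° → track 124.8°, groundspeed 148.0 kt
Leg 6: heading 309.2°; drift +7.2° → track 316.4°, groundspeed 48.2 kt

Leg 1: track=62.3°, groundspeed=112.7 kt
Leg 2: track=195.2°, groundspeed=100.0 kt
Leg 3: track=65.0°, groundspeed=115.3 kt
Leg 4: track=147.2°, groundspeed=141.1 kt
Leg 5: track=124.8°, groundspeed=148.0 kt
Leg 6: track=316.4°, groundspeed=48.2 kt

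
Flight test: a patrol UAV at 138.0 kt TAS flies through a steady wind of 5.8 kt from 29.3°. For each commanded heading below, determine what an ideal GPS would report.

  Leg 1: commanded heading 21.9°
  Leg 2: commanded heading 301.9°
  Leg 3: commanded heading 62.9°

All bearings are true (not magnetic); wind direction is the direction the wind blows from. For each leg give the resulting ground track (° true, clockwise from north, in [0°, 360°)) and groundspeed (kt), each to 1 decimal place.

Leg 1: track=21.6°, groundspeed=132.3 kt
Leg 2: track=299.5°, groundspeed=137.9 kt
Leg 3: track=64.3°, groundspeed=133.2 kt

Leg 1: heading 21.9°; drift -0.3° → track 21.6°, groundspeed 132.3 kt
Leg 2: heading 301.9°; drift -2.4° → track 299.5°, groundspeed 137.9 kt
Leg 3: heading 62.9°; drift +1.4° → track 64.3°, groundspeed 133.2 kt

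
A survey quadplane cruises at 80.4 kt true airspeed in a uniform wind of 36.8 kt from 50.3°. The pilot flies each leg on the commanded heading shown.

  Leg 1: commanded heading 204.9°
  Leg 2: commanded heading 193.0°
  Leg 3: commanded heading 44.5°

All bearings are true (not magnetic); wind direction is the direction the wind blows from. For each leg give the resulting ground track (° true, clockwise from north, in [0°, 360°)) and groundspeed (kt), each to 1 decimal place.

Leg 1: heading 204.9°; drift +7.9° → track 212.8°, groundspeed 114.7 kt
Leg 2: heading 193.0°; drift +11.5° → track 204.5°, groundspeed 111.9 kt
Leg 3: heading 44.5°; drift -4.9° → track 39.6°, groundspeed 43.9 kt

Leg 1: track=212.8°, groundspeed=114.7 kt
Leg 2: track=204.5°, groundspeed=111.9 kt
Leg 3: track=39.6°, groundspeed=43.9 kt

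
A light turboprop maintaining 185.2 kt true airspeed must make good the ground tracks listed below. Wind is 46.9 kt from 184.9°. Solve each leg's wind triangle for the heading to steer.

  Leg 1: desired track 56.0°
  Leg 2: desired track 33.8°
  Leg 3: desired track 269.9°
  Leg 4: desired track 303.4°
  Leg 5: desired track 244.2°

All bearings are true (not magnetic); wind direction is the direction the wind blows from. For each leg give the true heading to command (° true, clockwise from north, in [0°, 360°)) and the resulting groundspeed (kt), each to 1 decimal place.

Leg 1: heading=67.4°, groundspeed=211.0 kt
Leg 2: heading=40.8°, groundspeed=224.9 kt
Leg 3: heading=255.3°, groundspeed=175.1 kt
Leg 4: heading=290.5°, groundspeed=202.9 kt
Leg 5: heading=231.6°, groundspeed=156.8 kt

Leg 1: desired track 56.0°; wind correction +11.4° → command heading 67.4°, groundspeed 211.0 kt
Leg 2: desired track 33.8°; wind correction +7.0° → command heading 40.8°, groundspeed 224.9 kt
Leg 3: desired track 269.9°; wind correction -14.6° → command heading 255.3°, groundspeed 175.1 kt
Leg 4: desired track 303.4°; wind correction -12.9° → command heading 290.5°, groundspeed 202.9 kt
Leg 5: desired track 244.2°; wind correction -12.6° → command heading 231.6°, groundspeed 156.8 kt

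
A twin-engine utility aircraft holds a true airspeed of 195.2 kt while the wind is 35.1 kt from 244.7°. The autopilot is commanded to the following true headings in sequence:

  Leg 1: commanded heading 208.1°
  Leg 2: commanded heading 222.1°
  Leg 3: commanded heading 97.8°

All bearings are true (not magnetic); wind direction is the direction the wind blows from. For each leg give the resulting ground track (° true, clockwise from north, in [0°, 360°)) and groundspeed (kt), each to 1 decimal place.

Leg 1: track=201.0°, groundspeed=168.3 kt
Leg 2: track=217.4°, groundspeed=163.4 kt
Leg 3: track=92.9°, groundspeed=225.4 kt

Leg 1: heading 208.1°; drift -7.1° → track 201.0°, groundspeed 168.3 kt
Leg 2: heading 222.1°; drift -4.7° → track 217.4°, groundspeed 163.4 kt
Leg 3: heading 97.8°; drift -4.9° → track 92.9°, groundspeed 225.4 kt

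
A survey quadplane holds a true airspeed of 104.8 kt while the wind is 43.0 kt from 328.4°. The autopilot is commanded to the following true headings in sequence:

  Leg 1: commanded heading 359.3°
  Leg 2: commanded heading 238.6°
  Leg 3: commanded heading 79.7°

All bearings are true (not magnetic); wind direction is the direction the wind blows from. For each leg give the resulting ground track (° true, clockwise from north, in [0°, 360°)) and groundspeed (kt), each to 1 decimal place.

Leg 1: track=17.3°, groundspeed=71.4 kt
Leg 2: track=216.3°, groundspeed=113.1 kt
Leg 3: track=98.1°, groundspeed=126.9 kt

Leg 1: heading 359.3°; drift +18.0° → track 17.3°, groundspeed 71.4 kt
Leg 2: heading 238.6°; drift -22.3° → track 216.3°, groundspeed 113.1 kt
Leg 3: heading 79.7°; drift +18.4° → track 98.1°, groundspeed 126.9 kt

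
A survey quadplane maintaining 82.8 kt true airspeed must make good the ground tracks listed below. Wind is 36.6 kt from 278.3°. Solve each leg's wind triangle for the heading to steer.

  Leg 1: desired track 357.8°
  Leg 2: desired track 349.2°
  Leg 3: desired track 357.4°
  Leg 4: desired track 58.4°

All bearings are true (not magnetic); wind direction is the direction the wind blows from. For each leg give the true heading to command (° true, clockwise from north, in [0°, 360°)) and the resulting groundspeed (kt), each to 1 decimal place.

Leg 1: desired track 357.8°; wind correction -25.8° → command heading 332.0°, groundspeed 67.9 kt
Leg 2: desired track 349.2°; wind correction -24.7° → command heading 324.5°, groundspeed 63.3 kt
Leg 3: desired track 357.4°; wind correction -25.7° → command heading 331.7°, groundspeed 67.7 kt
Leg 4: desired track 58.4°; wind correction -16.5° → command heading 41.9°, groundspeed 107.5 kt

Leg 1: heading=332.0°, groundspeed=67.9 kt
Leg 2: heading=324.5°, groundspeed=63.3 kt
Leg 3: heading=331.7°, groundspeed=67.7 kt
Leg 4: heading=41.9°, groundspeed=107.5 kt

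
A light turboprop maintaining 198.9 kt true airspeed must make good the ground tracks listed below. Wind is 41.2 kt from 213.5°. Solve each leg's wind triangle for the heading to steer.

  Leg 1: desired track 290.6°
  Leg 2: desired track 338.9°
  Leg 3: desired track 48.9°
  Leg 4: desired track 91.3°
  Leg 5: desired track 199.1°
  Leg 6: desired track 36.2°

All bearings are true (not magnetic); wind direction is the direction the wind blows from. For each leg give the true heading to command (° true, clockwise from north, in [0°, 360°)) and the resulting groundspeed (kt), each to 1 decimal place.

Leg 1: desired track 290.6°; wind correction -11.6° → command heading 279.0°, groundspeed 185.6 kt
Leg 2: desired track 338.9°; wind correction -9.7° → command heading 329.2°, groundspeed 219.9 kt
Leg 3: desired track 48.9°; wind correction +3.2° → command heading 52.1°, groundspeed 238.3 kt
Leg 4: desired track 91.3°; wind correction +10.1° → command heading 101.4°, groundspeed 217.8 kt
Leg 5: desired track 199.1°; wind correction +3.0° → command heading 202.1°, groundspeed 158.7 kt
Leg 6: desired track 36.2°; wind correction +0.6° → command heading 36.8°, groundspeed 240.0 kt

Leg 1: heading=279.0°, groundspeed=185.6 kt
Leg 2: heading=329.2°, groundspeed=219.9 kt
Leg 3: heading=52.1°, groundspeed=238.3 kt
Leg 4: heading=101.4°, groundspeed=217.8 kt
Leg 5: heading=202.1°, groundspeed=158.7 kt
Leg 6: heading=36.8°, groundspeed=240.0 kt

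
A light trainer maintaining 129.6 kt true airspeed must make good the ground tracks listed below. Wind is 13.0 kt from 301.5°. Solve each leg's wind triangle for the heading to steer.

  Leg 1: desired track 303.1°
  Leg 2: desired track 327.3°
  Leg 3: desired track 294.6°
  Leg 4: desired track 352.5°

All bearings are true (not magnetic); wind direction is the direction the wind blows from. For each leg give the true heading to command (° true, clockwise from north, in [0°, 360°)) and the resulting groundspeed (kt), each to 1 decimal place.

Leg 1: desired track 303.1°; wind correction -0.2° → command heading 302.9°, groundspeed 116.6 kt
Leg 2: desired track 327.3°; wind correction -2.5° → command heading 324.8°, groundspeed 117.8 kt
Leg 3: desired track 294.6°; wind correction +0.7° → command heading 295.3°, groundspeed 116.7 kt
Leg 4: desired track 352.5°; wind correction -4.5° → command heading 348.0°, groundspeed 121.0 kt

Leg 1: heading=302.9°, groundspeed=116.6 kt
Leg 2: heading=324.8°, groundspeed=117.8 kt
Leg 3: heading=295.3°, groundspeed=116.7 kt
Leg 4: heading=348.0°, groundspeed=121.0 kt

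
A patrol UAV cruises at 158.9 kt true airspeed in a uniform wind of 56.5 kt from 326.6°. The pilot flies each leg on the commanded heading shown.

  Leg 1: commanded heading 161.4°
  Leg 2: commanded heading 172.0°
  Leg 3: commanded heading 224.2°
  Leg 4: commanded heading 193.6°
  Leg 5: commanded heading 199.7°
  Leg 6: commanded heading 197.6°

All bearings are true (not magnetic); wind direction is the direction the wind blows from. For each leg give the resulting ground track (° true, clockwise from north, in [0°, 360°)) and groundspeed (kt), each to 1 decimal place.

Leg 1: heading 161.4°; drift -3.9° → track 157.5°, groundspeed 214.0 kt
Leg 2: heading 172.0°; drift -6.6° → track 165.4°, groundspeed 211.3 kt
Leg 3: heading 224.2°; drift -17.9° → track 206.3°, groundspeed 179.7 kt
Leg 4: heading 193.6°; drift -11.8° → track 181.8°, groundspeed 201.7 kt
Leg 5: heading 199.7°; drift -13.2° → track 186.5°, groundspeed 198.0 kt
Leg 6: heading 197.6°; drift -12.7° → track 184.9°, groundspeed 199.4 kt

Leg 1: track=157.5°, groundspeed=214.0 kt
Leg 2: track=165.4°, groundspeed=211.3 kt
Leg 3: track=206.3°, groundspeed=179.7 kt
Leg 4: track=181.8°, groundspeed=201.7 kt
Leg 5: track=186.5°, groundspeed=198.0 kt
Leg 6: track=184.9°, groundspeed=199.4 kt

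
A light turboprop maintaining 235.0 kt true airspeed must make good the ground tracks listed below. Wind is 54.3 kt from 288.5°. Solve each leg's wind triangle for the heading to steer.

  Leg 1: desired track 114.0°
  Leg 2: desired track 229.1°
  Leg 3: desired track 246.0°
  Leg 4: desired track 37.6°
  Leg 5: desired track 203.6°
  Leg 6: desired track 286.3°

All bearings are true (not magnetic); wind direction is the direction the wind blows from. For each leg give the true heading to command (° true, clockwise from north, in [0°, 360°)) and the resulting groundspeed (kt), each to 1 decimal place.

Leg 1: heading=115.3°, groundspeed=289.0 kt
Leg 2: heading=240.6°, groundspeed=202.7 kt
Leg 3: heading=255.0°, groundspeed=192.1 kt
Leg 4: heading=25.0°, groundspeed=247.1 kt
Leg 5: heading=216.9°, groundspeed=223.9 kt
Leg 6: heading=286.8°, groundspeed=180.7 kt

Leg 1: desired track 114.0°; wind correction +1.3° → command heading 115.3°, groundspeed 289.0 kt
Leg 2: desired track 229.1°; wind correction +11.5° → command heading 240.6°, groundspeed 202.7 kt
Leg 3: desired track 246.0°; wind correction +9.0° → command heading 255.0°, groundspeed 192.1 kt
Leg 4: desired track 37.6°; wind correction -12.6° → command heading 25.0°, groundspeed 247.1 kt
Leg 5: desired track 203.6°; wind correction +13.3° → command heading 216.9°, groundspeed 223.9 kt
Leg 6: desired track 286.3°; wind correction +0.5° → command heading 286.8°, groundspeed 180.7 kt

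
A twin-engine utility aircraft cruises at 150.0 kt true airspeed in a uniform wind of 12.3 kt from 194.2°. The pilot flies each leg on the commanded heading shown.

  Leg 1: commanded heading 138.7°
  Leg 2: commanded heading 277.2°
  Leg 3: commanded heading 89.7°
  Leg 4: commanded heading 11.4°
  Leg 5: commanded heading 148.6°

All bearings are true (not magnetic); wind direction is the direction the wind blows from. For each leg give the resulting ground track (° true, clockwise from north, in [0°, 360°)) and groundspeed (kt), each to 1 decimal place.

Leg 1: heading 138.7°; drift -4.1° → track 134.6°, groundspeed 143.4 kt
Leg 2: heading 277.2°; drift +4.7° → track 281.9°, groundspeed 149.0 kt
Leg 3: heading 89.7°; drift -4.4° → track 85.3°, groundspeed 153.5 kt
Leg 4: heading 11.4°; drift +0.2° → track 11.6°, groundspeed 162.3 kt
Leg 5: heading 148.6°; drift -3.6° → track 145.0°, groundspeed 141.7 kt

Leg 1: track=134.6°, groundspeed=143.4 kt
Leg 2: track=281.9°, groundspeed=149.0 kt
Leg 3: track=85.3°, groundspeed=153.5 kt
Leg 4: track=11.6°, groundspeed=162.3 kt
Leg 5: track=145.0°, groundspeed=141.7 kt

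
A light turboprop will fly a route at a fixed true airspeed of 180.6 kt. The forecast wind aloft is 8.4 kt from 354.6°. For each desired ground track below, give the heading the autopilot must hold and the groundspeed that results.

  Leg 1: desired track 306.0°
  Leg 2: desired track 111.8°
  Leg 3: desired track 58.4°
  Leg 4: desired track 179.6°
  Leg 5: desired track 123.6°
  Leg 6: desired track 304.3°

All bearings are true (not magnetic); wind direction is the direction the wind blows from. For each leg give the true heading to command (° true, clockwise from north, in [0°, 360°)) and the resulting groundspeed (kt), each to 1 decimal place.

Leg 1: desired track 306.0°; wind correction +2.0° → command heading 308.0°, groundspeed 174.9 kt
Leg 2: desired track 111.8°; wind correction -2.4° → command heading 109.4°, groundspeed 184.3 kt
Leg 3: desired track 58.4°; wind correction -2.4° → command heading 56.0°, groundspeed 176.7 kt
Leg 4: desired track 179.6°; wind correction +0.2° → command heading 179.8°, groundspeed 189.0 kt
Leg 5: desired track 123.6°; wind correction -2.1° → command heading 121.5°, groundspeed 185.8 kt
Leg 6: desired track 304.3°; wind correction +2.1° → command heading 306.4°, groundspeed 175.1 kt

Leg 1: heading=308.0°, groundspeed=174.9 kt
Leg 2: heading=109.4°, groundspeed=184.3 kt
Leg 3: heading=56.0°, groundspeed=176.7 kt
Leg 4: heading=179.8°, groundspeed=189.0 kt
Leg 5: heading=121.5°, groundspeed=185.8 kt
Leg 6: heading=306.4°, groundspeed=175.1 kt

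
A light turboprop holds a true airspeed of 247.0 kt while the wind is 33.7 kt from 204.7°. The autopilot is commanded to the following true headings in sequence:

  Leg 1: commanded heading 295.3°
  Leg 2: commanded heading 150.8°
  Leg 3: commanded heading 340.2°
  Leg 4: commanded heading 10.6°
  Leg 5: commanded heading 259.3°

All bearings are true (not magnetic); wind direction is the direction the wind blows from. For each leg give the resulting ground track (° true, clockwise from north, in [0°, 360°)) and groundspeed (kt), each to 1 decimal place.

Leg 1: track=303.1°, groundspeed=249.6 kt
Leg 2: track=144.0°, groundspeed=228.8 kt
Leg 3: track=345.2°, groundspeed=272.1 kt
Leg 4: track=12.3°, groundspeed=279.8 kt
Leg 5: track=266.2°, groundspeed=229.1 kt

Leg 1: heading 295.3°; drift +7.8° → track 303.1°, groundspeed 249.6 kt
Leg 2: heading 150.8°; drift -6.8° → track 144.0°, groundspeed 228.8 kt
Leg 3: heading 340.2°; drift +5.0° → track 345.2°, groundspeed 272.1 kt
Leg 4: heading 10.6°; drift +1.7° → track 12.3°, groundspeed 279.8 kt
Leg 5: heading 259.3°; drift +6.9° → track 266.2°, groundspeed 229.1 kt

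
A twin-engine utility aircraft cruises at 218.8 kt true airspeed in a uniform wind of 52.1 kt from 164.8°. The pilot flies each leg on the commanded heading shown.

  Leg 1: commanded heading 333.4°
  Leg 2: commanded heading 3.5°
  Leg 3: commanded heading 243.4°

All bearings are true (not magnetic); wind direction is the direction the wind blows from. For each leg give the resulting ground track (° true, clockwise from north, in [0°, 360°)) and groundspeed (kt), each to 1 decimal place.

Leg 1: track=335.6°, groundspeed=270.1 kt
Leg 2: track=359.9°, groundspeed=268.7 kt
Leg 3: track=257.2°, groundspeed=214.7 kt

Leg 1: heading 333.4°; drift +2.2° → track 335.6°, groundspeed 270.1 kt
Leg 2: heading 3.5°; drift -3.6° → track 359.9°, groundspeed 268.7 kt
Leg 3: heading 243.4°; drift +13.8° → track 257.2°, groundspeed 214.7 kt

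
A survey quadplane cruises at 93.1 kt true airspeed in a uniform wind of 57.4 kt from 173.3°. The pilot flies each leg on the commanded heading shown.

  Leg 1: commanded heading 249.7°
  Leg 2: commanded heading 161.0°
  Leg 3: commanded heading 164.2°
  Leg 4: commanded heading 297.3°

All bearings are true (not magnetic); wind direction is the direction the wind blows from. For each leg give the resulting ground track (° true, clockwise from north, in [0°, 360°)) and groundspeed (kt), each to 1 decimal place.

Leg 1: heading 249.7°; drift +35.0° → track 284.7°, groundspeed 97.2 kt
Leg 2: heading 161.0°; drift -18.3° → track 142.7°, groundspeed 39.0 kt
Leg 3: heading 164.2°; drift -14.0° → track 150.2°, groundspeed 37.5 kt
Leg 4: heading 297.3°; drift +20.8° → track 318.1°, groundspeed 133.9 kt

Leg 1: track=284.7°, groundspeed=97.2 kt
Leg 2: track=142.7°, groundspeed=39.0 kt
Leg 3: track=150.2°, groundspeed=37.5 kt
Leg 4: track=318.1°, groundspeed=133.9 kt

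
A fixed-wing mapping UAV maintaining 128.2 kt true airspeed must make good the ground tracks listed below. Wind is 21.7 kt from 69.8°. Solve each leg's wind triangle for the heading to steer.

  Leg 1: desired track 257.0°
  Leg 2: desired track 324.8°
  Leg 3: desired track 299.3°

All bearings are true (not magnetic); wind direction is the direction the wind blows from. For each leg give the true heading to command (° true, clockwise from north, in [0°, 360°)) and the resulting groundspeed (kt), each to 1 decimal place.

Leg 1: heading=258.2°, groundspeed=149.7 kt
Leg 2: heading=334.2°, groundspeed=132.1 kt
Leg 3: heading=306.7°, groundspeed=141.2 kt

Leg 1: desired track 257.0°; wind correction +1.2° → command heading 258.2°, groundspeed 149.7 kt
Leg 2: desired track 324.8°; wind correction +9.4° → command heading 334.2°, groundspeed 132.1 kt
Leg 3: desired track 299.3°; wind correction +7.4° → command heading 306.7°, groundspeed 141.2 kt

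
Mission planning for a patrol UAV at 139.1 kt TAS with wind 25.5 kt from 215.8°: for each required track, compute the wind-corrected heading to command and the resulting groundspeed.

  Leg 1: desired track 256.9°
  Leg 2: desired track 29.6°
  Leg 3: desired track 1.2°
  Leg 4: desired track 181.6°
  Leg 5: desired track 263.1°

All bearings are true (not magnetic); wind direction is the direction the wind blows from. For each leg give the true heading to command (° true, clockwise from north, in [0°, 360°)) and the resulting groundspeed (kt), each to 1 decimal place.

Leg 1: heading=250.0°, groundspeed=118.9 kt
Leg 2: heading=28.5°, groundspeed=164.4 kt
Leg 3: heading=355.2°, groundspeed=159.3 kt
Leg 4: heading=187.5°, groundspeed=117.3 kt
Leg 5: heading=255.4°, groundspeed=120.5 kt

Leg 1: desired track 256.9°; wind correction -6.9° → command heading 250.0°, groundspeed 118.9 kt
Leg 2: desired track 29.6°; wind correction -1.1° → command heading 28.5°, groundspeed 164.4 kt
Leg 3: desired track 1.2°; wind correction -6.0° → command heading 355.2°, groundspeed 159.3 kt
Leg 4: desired track 181.6°; wind correction +5.9° → command heading 187.5°, groundspeed 117.3 kt
Leg 5: desired track 263.1°; wind correction -7.7° → command heading 255.4°, groundspeed 120.5 kt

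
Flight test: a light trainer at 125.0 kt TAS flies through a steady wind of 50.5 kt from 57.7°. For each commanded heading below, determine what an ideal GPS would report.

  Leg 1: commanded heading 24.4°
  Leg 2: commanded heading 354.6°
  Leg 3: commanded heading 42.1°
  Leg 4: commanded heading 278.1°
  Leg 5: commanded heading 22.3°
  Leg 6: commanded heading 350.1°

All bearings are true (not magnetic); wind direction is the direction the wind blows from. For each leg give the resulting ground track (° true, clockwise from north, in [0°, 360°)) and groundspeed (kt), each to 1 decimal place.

Leg 1: track=5.9°, groundspeed=87.3 kt
Leg 2: track=330.8°, groundspeed=111.6 kt
Leg 3: track=32.0°, groundspeed=77.6 kt
Leg 4: track=266.8°, groundspeed=166.7 kt
Leg 5: track=3.1°, groundspeed=88.8 kt
Leg 6: track=326.3°, groundspeed=115.6 kt

Leg 1: heading 24.4°; drift -18.5° → track 5.9°, groundspeed 87.3 kt
Leg 2: heading 354.6°; drift -23.8° → track 330.8°, groundspeed 111.6 kt
Leg 3: heading 42.1°; drift -10.1° → track 32.0°, groundspeed 77.6 kt
Leg 4: heading 278.1°; drift -11.3° → track 266.8°, groundspeed 166.7 kt
Leg 5: heading 22.3°; drift -19.2° → track 3.1°, groundspeed 88.8 kt
Leg 6: heading 350.1°; drift -23.8° → track 326.3°, groundspeed 115.6 kt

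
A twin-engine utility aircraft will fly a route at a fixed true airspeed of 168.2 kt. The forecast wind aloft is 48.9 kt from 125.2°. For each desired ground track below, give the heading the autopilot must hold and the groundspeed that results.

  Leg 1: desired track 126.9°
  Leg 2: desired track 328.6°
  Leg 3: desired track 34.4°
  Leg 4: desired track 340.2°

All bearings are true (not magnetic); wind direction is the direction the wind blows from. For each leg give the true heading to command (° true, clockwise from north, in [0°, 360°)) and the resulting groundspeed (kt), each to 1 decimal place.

Leg 1: desired track 126.9°; wind correction -0.5° → command heading 126.4°, groundspeed 119.3 kt
Leg 2: desired track 328.6°; wind correction +6.6° → command heading 335.2°, groundspeed 212.0 kt
Leg 3: desired track 34.4°; wind correction +16.9° → command heading 51.3°, groundspeed 161.6 kt
Leg 4: desired track 340.2°; wind correction +9.6° → command heading 349.8°, groundspeed 205.9 kt

Leg 1: heading=126.4°, groundspeed=119.3 kt
Leg 2: heading=335.2°, groundspeed=212.0 kt
Leg 3: heading=51.3°, groundspeed=161.6 kt
Leg 4: heading=349.8°, groundspeed=205.9 kt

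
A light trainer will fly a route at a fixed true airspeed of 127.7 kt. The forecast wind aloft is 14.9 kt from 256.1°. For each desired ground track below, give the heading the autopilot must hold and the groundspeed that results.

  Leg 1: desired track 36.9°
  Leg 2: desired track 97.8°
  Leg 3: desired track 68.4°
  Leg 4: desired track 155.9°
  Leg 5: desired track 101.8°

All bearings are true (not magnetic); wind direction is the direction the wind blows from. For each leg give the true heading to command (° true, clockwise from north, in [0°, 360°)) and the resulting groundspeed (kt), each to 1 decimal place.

Leg 1: desired track 36.9°; wind correction -4.2° → command heading 32.7°, groundspeed 138.9 kt
Leg 2: desired track 97.8°; wind correction +2.5° → command heading 100.3°, groundspeed 141.4 kt
Leg 3: desired track 68.4°; wind correction -0.9° → command heading 67.5°, groundspeed 142.5 kt
Leg 4: desired track 155.9°; wind correction +6.6° → command heading 162.5°, groundspeed 129.5 kt
Leg 5: desired track 101.8°; wind correction +2.9° → command heading 104.7°, groundspeed 141.0 kt

Leg 1: heading=32.7°, groundspeed=138.9 kt
Leg 2: heading=100.3°, groundspeed=141.4 kt
Leg 3: heading=67.5°, groundspeed=142.5 kt
Leg 4: heading=162.5°, groundspeed=129.5 kt
Leg 5: heading=104.7°, groundspeed=141.0 kt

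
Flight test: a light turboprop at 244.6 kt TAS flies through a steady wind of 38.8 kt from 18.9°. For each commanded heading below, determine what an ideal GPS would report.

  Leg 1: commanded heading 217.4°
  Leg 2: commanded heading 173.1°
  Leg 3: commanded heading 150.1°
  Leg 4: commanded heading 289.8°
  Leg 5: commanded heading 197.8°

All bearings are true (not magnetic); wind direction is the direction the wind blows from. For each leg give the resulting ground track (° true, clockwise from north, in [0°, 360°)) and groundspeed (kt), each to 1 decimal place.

Leg 1: track=214.9°, groundspeed=281.7 kt
Leg 2: track=176.6°, groundspeed=280.0 kt
Leg 3: track=156.3°, groundspeed=271.7 kt
Leg 4: track=280.8°, groundspeed=247.1 kt
Leg 5: track=198.0°, groundspeed=283.4 kt

Leg 1: heading 217.4°; drift -2.5° → track 214.9°, groundspeed 281.7 kt
Leg 2: heading 173.1°; drift +3.5° → track 176.6°, groundspeed 280.0 kt
Leg 3: heading 150.1°; drift +6.2° → track 156.3°, groundspeed 271.7 kt
Leg 4: heading 289.8°; drift -9.0° → track 280.8°, groundspeed 247.1 kt
Leg 5: heading 197.8°; drift +0.2° → track 198.0°, groundspeed 283.4 kt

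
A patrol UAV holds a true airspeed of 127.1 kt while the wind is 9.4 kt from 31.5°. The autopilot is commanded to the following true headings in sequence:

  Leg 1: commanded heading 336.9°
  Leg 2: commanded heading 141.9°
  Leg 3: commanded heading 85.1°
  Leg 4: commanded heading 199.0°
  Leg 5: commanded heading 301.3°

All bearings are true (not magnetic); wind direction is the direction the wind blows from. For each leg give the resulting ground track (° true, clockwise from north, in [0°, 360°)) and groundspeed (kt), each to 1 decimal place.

Leg 1: track=333.3°, groundspeed=121.9 kt
Leg 2: track=145.8°, groundspeed=130.7 kt
Leg 3: track=88.7°, groundspeed=121.8 kt
Leg 4: track=199.9°, groundspeed=136.3 kt
Leg 5: track=297.1°, groundspeed=127.5 kt

Leg 1: heading 336.9°; drift -3.6° → track 333.3°, groundspeed 121.9 kt
Leg 2: heading 141.9°; drift +3.9° → track 145.8°, groundspeed 130.7 kt
Leg 3: heading 85.1°; drift +3.6° → track 88.7°, groundspeed 121.8 kt
Leg 4: heading 199.0°; drift +0.9° → track 199.9°, groundspeed 136.3 kt
Leg 5: heading 301.3°; drift -4.2° → track 297.1°, groundspeed 127.5 kt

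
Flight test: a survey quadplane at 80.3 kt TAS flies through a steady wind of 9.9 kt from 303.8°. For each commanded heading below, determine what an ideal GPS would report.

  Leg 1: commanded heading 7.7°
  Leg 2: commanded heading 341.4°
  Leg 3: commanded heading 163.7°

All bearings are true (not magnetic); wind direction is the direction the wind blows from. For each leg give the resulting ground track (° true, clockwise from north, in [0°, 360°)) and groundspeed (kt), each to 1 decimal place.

Leg 1: track=14.4°, groundspeed=76.5 kt
Leg 2: track=346.2°, groundspeed=72.7 kt
Leg 3: track=159.6°, groundspeed=88.1 kt

Leg 1: heading 7.7°; drift +6.7° → track 14.4°, groundspeed 76.5 kt
Leg 2: heading 341.4°; drift +4.8° → track 346.2°, groundspeed 72.7 kt
Leg 3: heading 163.7°; drift -4.1° → track 159.6°, groundspeed 88.1 kt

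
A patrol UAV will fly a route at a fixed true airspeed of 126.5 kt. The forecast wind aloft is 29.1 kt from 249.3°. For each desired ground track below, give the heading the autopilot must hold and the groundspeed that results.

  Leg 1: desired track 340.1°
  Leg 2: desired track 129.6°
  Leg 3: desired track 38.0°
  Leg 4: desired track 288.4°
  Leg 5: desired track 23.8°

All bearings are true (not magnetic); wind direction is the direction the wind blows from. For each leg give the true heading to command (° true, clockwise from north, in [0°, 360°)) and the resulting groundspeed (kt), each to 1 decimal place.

Leg 1: heading=326.8°, groundspeed=123.5 kt
Leg 2: heading=141.1°, groundspeed=138.4 kt
Leg 3: heading=31.1°, groundspeed=150.5 kt
Leg 4: heading=280.1°, groundspeed=102.6 kt
Leg 5: heading=14.4°, groundspeed=145.2 kt

Leg 1: desired track 340.1°; wind correction -13.3° → command heading 326.8°, groundspeed 123.5 kt
Leg 2: desired track 129.6°; wind correction +11.5° → command heading 141.1°, groundspeed 138.4 kt
Leg 3: desired track 38.0°; wind correction -6.9° → command heading 31.1°, groundspeed 150.5 kt
Leg 4: desired track 288.4°; wind correction -8.3° → command heading 280.1°, groundspeed 102.6 kt
Leg 5: desired track 23.8°; wind correction -9.4° → command heading 14.4°, groundspeed 145.2 kt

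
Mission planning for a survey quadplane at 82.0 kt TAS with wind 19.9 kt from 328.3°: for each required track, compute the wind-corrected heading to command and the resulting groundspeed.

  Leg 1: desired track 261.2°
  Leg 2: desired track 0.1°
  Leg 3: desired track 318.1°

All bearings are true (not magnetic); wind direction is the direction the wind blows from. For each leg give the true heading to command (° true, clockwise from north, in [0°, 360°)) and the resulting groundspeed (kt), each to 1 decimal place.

Leg 1: desired track 261.2°; wind correction +12.9° → command heading 274.1°, groundspeed 72.2 kt
Leg 2: desired track 0.1°; wind correction -7.3° → command heading 352.8°, groundspeed 64.4 kt
Leg 3: desired track 318.1°; wind correction +2.5° → command heading 320.6°, groundspeed 62.3 kt

Leg 1: heading=274.1°, groundspeed=72.2 kt
Leg 2: heading=352.8°, groundspeed=64.4 kt
Leg 3: heading=320.6°, groundspeed=62.3 kt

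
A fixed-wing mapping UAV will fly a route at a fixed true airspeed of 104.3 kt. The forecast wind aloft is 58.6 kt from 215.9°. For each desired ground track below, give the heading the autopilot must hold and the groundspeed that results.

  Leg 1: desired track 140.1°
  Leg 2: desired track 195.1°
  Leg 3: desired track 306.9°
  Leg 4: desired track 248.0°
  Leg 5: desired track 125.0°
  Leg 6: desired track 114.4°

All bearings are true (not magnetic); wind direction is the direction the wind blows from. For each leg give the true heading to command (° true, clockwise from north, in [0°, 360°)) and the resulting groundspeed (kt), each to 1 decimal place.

Leg 1: heading=173.1°, groundspeed=73.1 kt
Leg 2: heading=206.6°, groundspeed=47.4 kt
Leg 3: heading=272.7°, groundspeed=87.3 kt
Leg 4: heading=230.6°, groundspeed=49.9 kt
Leg 5: heading=159.2°, groundspeed=87.2 kt
Leg 6: heading=147.8°, groundspeed=98.8 kt

Leg 1: desired track 140.1°; wind correction +33.0° → command heading 173.1°, groundspeed 73.1 kt
Leg 2: desired track 195.1°; wind correction +11.5° → command heading 206.6°, groundspeed 47.4 kt
Leg 3: desired track 306.9°; wind correction -34.2° → command heading 272.7°, groundspeed 87.3 kt
Leg 4: desired track 248.0°; wind correction -17.4° → command heading 230.6°, groundspeed 49.9 kt
Leg 5: desired track 125.0°; wind correction +34.2° → command heading 159.2°, groundspeed 87.2 kt
Leg 6: desired track 114.4°; wind correction +33.4° → command heading 147.8°, groundspeed 98.8 kt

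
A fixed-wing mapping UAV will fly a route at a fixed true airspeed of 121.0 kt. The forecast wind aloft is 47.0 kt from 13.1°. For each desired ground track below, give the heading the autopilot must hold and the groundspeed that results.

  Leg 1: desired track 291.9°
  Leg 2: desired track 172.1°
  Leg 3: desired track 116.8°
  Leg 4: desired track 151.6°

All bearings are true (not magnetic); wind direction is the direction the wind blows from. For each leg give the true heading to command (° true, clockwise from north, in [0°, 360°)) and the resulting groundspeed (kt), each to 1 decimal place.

Leg 1: heading=314.5°, groundspeed=104.5 kt
Leg 2: heading=164.1°, groundspeed=163.7 kt
Leg 3: heading=94.6°, groundspeed=123.2 kt
Leg 4: heading=136.7°, groundspeed=152.1 kt

Leg 1: desired track 291.9°; wind correction +22.6° → command heading 314.5°, groundspeed 104.5 kt
Leg 2: desired track 172.1°; wind correction -8.0° → command heading 164.1°, groundspeed 163.7 kt
Leg 3: desired track 116.8°; wind correction -22.2° → command heading 94.6°, groundspeed 123.2 kt
Leg 4: desired track 151.6°; wind correction -14.9° → command heading 136.7°, groundspeed 152.1 kt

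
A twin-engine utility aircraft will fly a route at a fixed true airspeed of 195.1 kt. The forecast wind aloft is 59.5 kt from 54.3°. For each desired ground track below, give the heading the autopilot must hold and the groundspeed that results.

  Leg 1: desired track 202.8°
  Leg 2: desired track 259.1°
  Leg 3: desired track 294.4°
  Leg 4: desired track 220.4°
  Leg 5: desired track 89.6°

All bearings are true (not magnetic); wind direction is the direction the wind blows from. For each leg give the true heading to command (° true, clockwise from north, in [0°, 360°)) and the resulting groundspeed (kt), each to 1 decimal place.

Leg 1: heading=193.6°, groundspeed=243.3 kt
Leg 2: heading=266.4°, groundspeed=247.5 kt
Leg 3: heading=309.7°, groundspeed=217.8 kt
Leg 4: heading=216.2°, groundspeed=252.3 kt
Leg 5: heading=79.4°, groundspeed=143.5 kt

Leg 1: desired track 202.8°; wind correction -9.2° → command heading 193.6°, groundspeed 243.3 kt
Leg 2: desired track 259.1°; wind correction +7.3° → command heading 266.4°, groundspeed 247.5 kt
Leg 3: desired track 294.4°; wind correction +15.3° → command heading 309.7°, groundspeed 217.8 kt
Leg 4: desired track 220.4°; wind correction -4.2° → command heading 216.2°, groundspeed 252.3 kt
Leg 5: desired track 89.6°; wind correction -10.2° → command heading 79.4°, groundspeed 143.5 kt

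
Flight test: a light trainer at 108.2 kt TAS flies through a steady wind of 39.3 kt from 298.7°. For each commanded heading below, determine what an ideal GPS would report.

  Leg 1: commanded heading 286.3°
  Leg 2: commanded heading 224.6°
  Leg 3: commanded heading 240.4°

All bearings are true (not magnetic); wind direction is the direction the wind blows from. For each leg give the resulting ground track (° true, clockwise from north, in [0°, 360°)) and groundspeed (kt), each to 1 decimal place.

Leg 1: track=279.4°, groundspeed=70.3 kt
Leg 2: track=203.4°, groundspeed=104.5 kt
Leg 3: track=219.5°, groundspeed=93.7 kt

Leg 1: heading 286.3°; drift -6.9° → track 279.4°, groundspeed 70.3 kt
Leg 2: heading 224.6°; drift -21.2° → track 203.4°, groundspeed 104.5 kt
Leg 3: heading 240.4°; drift -20.9° → track 219.5°, groundspeed 93.7 kt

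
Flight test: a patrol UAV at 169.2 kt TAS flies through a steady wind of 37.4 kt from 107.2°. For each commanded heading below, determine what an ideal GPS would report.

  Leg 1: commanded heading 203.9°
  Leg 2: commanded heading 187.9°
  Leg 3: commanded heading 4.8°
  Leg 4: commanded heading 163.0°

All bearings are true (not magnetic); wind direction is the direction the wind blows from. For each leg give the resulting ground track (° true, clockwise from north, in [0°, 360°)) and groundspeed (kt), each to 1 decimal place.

Leg 1: heading 203.9°; drift +12.1° → track 216.0°, groundspeed 177.5 kt
Leg 2: heading 187.9°; drift +12.7° → track 200.6°, groundspeed 167.3 kt
Leg 3: heading 4.8°; drift -11.6° → track 353.2°, groundspeed 181.0 kt
Leg 4: heading 163.0°; drift +11.8° → track 174.8°, groundspeed 151.4 kt

Leg 1: track=216.0°, groundspeed=177.5 kt
Leg 2: track=200.6°, groundspeed=167.3 kt
Leg 3: track=353.2°, groundspeed=181.0 kt
Leg 4: track=174.8°, groundspeed=151.4 kt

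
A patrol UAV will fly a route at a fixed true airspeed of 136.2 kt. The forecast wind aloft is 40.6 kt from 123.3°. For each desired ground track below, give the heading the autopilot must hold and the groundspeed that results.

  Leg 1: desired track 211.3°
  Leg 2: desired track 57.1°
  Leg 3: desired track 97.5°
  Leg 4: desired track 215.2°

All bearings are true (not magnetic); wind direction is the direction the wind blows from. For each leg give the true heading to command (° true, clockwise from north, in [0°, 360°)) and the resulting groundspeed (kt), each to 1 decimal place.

Leg 1: desired track 211.3°; wind correction -17.3° → command heading 194.0°, groundspeed 128.6 kt
Leg 2: desired track 57.1°; wind correction +15.8° → command heading 72.9°, groundspeed 114.7 kt
Leg 3: desired track 97.5°; wind correction +7.5° → command heading 105.0°, groundspeed 98.5 kt
Leg 4: desired track 215.2°; wind correction -17.3° → command heading 197.9°, groundspeed 131.4 kt

Leg 1: heading=194.0°, groundspeed=128.6 kt
Leg 2: heading=72.9°, groundspeed=114.7 kt
Leg 3: heading=105.0°, groundspeed=98.5 kt
Leg 4: heading=197.9°, groundspeed=131.4 kt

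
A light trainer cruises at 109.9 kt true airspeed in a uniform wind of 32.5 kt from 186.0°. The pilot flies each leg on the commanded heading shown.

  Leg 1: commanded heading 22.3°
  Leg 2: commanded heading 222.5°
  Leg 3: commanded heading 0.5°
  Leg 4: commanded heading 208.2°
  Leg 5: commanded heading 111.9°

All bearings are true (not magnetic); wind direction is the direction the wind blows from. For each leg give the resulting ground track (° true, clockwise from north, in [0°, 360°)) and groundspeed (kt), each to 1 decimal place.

Leg 1: heading 22.3°; drift -3.7° → track 18.6°, groundspeed 141.4 kt
Leg 2: heading 222.5°; drift +13.0° → track 235.5°, groundspeed 86.0 kt
Leg 3: heading 0.5°; drift +1.3° → track 1.8°, groundspeed 142.3 kt
Leg 4: heading 208.2°; drift +8.7° → track 216.9°, groundspeed 80.7 kt
Leg 5: heading 111.9°; drift -17.2° → track 94.7°, groundspeed 105.7 kt

Leg 1: track=18.6°, groundspeed=141.4 kt
Leg 2: track=235.5°, groundspeed=86.0 kt
Leg 3: track=1.8°, groundspeed=142.3 kt
Leg 4: track=216.9°, groundspeed=80.7 kt
Leg 5: track=94.7°, groundspeed=105.7 kt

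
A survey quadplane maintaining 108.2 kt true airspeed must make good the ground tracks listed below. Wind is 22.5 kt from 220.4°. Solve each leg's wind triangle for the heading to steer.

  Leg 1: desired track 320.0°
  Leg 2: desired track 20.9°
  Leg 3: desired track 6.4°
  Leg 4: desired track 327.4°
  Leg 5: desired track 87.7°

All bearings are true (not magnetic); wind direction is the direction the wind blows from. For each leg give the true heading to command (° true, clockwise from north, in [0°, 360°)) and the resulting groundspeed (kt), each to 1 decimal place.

Leg 1: desired track 320.0°; wind correction -11.8° → command heading 308.2°, groundspeed 109.7 kt
Leg 2: desired track 20.9°; wind correction -4.0° → command heading 16.9°, groundspeed 129.1 kt
Leg 3: desired track 6.4°; wind correction -6.7° → command heading 359.7°, groundspeed 126.1 kt
Leg 4: desired track 327.4°; wind correction -11.5° → command heading 315.9°, groundspeed 112.6 kt
Leg 5: desired track 87.7°; wind correction +8.8° → command heading 96.5°, groundspeed 122.2 kt

Leg 1: heading=308.2°, groundspeed=109.7 kt
Leg 2: heading=16.9°, groundspeed=129.1 kt
Leg 3: heading=359.7°, groundspeed=126.1 kt
Leg 4: heading=315.9°, groundspeed=112.6 kt
Leg 5: heading=96.5°, groundspeed=122.2 kt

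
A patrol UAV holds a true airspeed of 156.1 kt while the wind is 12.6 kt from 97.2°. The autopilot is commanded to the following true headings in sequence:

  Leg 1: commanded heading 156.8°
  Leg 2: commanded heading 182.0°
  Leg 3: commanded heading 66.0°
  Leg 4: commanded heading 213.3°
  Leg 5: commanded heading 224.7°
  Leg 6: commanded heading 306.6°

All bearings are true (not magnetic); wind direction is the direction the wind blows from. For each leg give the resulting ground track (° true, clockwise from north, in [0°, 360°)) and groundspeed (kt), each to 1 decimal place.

Leg 1: heading 156.8°; drift +4.2° → track 161.0°, groundspeed 150.1 kt
Leg 2: heading 182.0°; drift +4.6° → track 186.6°, groundspeed 155.5 kt
Leg 3: heading 66.0°; drift -2.6° → track 63.4°, groundspeed 145.5 kt
Leg 4: heading 213.3°; drift +4.0° → track 217.3°, groundspeed 162.0 kt
Leg 5: heading 224.7°; drift +3.5° → track 228.2°, groundspeed 164.1 kt
Leg 6: heading 306.6°; drift -2.1° → track 304.5°, groundspeed 167.2 kt

Leg 1: track=161.0°, groundspeed=150.1 kt
Leg 2: track=186.6°, groundspeed=155.5 kt
Leg 3: track=63.4°, groundspeed=145.5 kt
Leg 4: track=217.3°, groundspeed=162.0 kt
Leg 5: track=228.2°, groundspeed=164.1 kt
Leg 6: track=304.5°, groundspeed=167.2 kt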